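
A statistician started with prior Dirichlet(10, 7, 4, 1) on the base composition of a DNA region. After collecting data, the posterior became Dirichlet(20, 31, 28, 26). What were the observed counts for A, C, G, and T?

For a Dirichlet(α) prior with multinomial counts c, the posterior is Dirichlet(α + c) componentwise.
Counts are posterior − prior componentwise: 20−10=10, 31−7=24, 28−4=24, 26−1=25.

counts (10, 24, 24, 25)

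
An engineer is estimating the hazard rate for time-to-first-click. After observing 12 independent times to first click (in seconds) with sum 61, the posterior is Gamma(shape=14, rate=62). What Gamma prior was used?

Gamma–exponential conjugacy: posterior shape = α + n, posterior rate = β + Σtᵢ.
So α = 14 − 12 = 2 and β = 62 − 61 = 1.

Gamma(shape=2, rate=1)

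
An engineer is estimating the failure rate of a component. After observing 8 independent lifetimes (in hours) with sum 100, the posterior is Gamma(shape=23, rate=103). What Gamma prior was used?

Gamma(shape=15, rate=3)

Gamma–exponential conjugacy: posterior shape = α + n, posterior rate = β + Σtᵢ.
So α = 23 − 8 = 15 and β = 103 − 100 = 3.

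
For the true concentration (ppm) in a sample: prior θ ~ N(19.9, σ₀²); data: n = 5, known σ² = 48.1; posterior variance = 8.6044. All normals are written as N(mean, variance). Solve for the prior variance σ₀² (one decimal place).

For the Normal–Normal model with known σ², precisions add: τ_n = τ₀ + n/σ².
So 1/σ₀² = 1/8.6044 − 5/48.1 = 0.116220 − 0.103950 = 0.012270.
Hence σ₀² = 1/0.012270 ≈ 81.5.

σ₀² = 81.5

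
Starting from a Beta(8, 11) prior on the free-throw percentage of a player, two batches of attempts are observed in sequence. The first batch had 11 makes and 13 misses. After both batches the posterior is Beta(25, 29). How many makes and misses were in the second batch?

6 makes and 5 misses

Sequential conjugate updates are equivalent to a single update on the pooled data, so total successes = posterior α − prior α and total failures = posterior β − prior β.
Total across both batches: 25−8=17 makes, 29−11=18 misses.
Subtract the first batch: 17−11=6 makes and 18−13=5 misses.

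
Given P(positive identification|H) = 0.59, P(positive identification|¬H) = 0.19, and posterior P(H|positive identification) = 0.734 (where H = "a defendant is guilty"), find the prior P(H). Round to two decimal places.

Bayes' rule in odds form gives O(H|E) = O(H)·[P(E|H)/P(E|¬H)], hence O(H) = O(H|E)/LR.
Posterior odds = 0.734/(1−0.734) = 2.7594. LR = 0.59/0.19 = 3.1053.
Prior odds = 2.7594/3.1053 = 0.8886, so P(H) = 0.8886/(1+0.8886) ≈ 0.47.

P(H) = 0.47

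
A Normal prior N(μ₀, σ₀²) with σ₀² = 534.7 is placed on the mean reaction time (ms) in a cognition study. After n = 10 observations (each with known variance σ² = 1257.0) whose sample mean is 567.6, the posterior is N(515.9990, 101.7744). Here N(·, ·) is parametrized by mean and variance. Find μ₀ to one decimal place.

With known observation variance, the Normal–Normal posterior has precision τ_n = τ₀ + n/σ² and mean μ_n = (τ₀μ₀ + (n/σ²)x̄)/τ_n.
Here τ₀ = 1/534.7 = 0.001870 and τ_data = 10/1257.0 = 0.007955, so τ_n = 0.009825.
Rearranging for μ₀: μ₀ = (μ_n·τ_n − τ_data·x̄)/τ₀ = (515.9990·0.009825 − 0.007955·567.6) / 0.001870 = 0.554432/0.001870 ≈ 296.5.

μ₀ = 296.5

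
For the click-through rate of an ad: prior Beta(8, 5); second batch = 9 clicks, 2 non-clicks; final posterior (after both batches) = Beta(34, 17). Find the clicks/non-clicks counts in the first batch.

Because Beta–binomial updating is additive in the counts, the combined data contributed (α_post−α_prior, β_post−β_prior) successes and failures.
Total across both batches: 34−8=26 clicks, 17−5=12 non-clicks.
Subtract the second batch: 26−9=17 clicks and 12−2=10 non-clicks.

17 clicks and 10 non-clicks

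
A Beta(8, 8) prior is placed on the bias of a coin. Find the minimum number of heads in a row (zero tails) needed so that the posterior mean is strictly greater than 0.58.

k = 4

After k heads and 0 tails the posterior is Beta(8+k, 8), with mean (8+k)/(8+8+k).
Set (8+k)/(16+k) > 0.58 and solve: k > (0.58·16 − 8)/(1 − 0.58) = 3.048.
The smallest integer exceeding 3.048 is 4, and checking k=4: (12)/(20) = 0.6000 > 0.58.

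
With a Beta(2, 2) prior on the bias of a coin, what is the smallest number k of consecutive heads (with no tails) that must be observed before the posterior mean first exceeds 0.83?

k = 8

After k heads and 0 tails the posterior is Beta(2+k, 2), with mean (2+k)/(2+2+k).
Set (2+k)/(4+k) > 0.83 and solve: k > (0.83·4 − 2)/(1 − 0.83) = 7.765.
The smallest integer exceeding 7.765 is 8.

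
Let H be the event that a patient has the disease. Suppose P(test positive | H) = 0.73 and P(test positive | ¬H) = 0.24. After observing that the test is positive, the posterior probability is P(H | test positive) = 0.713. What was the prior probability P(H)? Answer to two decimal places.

In odds form, posterior odds = prior odds × likelihood ratio, so prior odds = posterior odds ÷ LR.
Posterior odds = 0.713/(1−0.713) = 2.4843. LR = 0.73/0.24 = 3.0417.
Prior odds = 2.4843/3.0417 = 0.8167, so P(H) = 0.8167/(1+0.8167) ≈ 0.45.

P(H) = 0.45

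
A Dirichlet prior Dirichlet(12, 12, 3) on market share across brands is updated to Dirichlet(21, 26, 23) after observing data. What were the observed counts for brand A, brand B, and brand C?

For a Dirichlet(α) prior with multinomial counts c, the posterior is Dirichlet(α + c) componentwise.
Counts are posterior − prior componentwise: 21−12=9, 26−12=14, 23−3=20.

counts (9, 14, 20)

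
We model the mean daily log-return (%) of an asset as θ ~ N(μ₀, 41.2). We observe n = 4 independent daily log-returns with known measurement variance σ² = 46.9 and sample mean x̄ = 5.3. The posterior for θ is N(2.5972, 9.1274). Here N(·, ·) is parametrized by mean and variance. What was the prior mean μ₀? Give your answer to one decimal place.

μ₀ = -6.9

With known observation variance, the Normal–Normal posterior has precision τ_n = τ₀ + n/σ² and mean μ_n = (τ₀μ₀ + (n/σ²)x̄)/τ_n.
Here τ₀ = 1/41.2 = 0.024272 and τ_data = 4/46.9 = 0.085288, so τ_n = 0.109560.
Rearranging for μ₀: μ₀ = (μ_n·τ_n − τ_data·x̄)/τ₀ = (2.5972·0.109560 − 0.085288·5.3) / 0.024272 = -0.167477/0.024272 ≈ -6.9.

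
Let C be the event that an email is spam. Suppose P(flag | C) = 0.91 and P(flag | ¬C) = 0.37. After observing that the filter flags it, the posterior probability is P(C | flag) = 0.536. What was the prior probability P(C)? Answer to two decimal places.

P(C) = 0.32

Bayes' rule in odds form gives O(C|E) = O(C)·[P(E|C)/P(E|¬C)], hence O(C) = O(C|E)/LR.
Posterior odds = 0.536/(1−0.536) = 1.1552. LR = 0.91/0.37 = 2.4595.
Prior odds = 1.1552/2.4595 = 0.4697, so P(C) = 0.4697/(1+0.4697) ≈ 0.32.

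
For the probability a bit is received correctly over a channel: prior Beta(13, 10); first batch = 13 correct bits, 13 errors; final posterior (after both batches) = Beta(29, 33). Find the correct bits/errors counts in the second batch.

3 correct bits and 10 errors

Sequential conjugate updates are equivalent to a single update on the pooled data, so total successes = posterior α − prior α and total failures = posterior β − prior β.
Total across both batches: 29−13=16 correct bits, 33−10=23 errors.
Subtract the first batch: 16−13=3 correct bits and 23−13=10 errors.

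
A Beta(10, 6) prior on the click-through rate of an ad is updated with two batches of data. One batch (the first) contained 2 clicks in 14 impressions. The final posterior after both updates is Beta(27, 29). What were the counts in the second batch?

Sequential conjugate updates are equivalent to a single update on the pooled data, so total successes = posterior α − prior α and total failures = posterior β − prior β.
Total across both batches: 27−10=17 clicks, 29−6=23 non-clicks.
Subtract the first batch: 17−2=15 clicks and 23−12=11 non-clicks.

15 clicks and 11 non-clicks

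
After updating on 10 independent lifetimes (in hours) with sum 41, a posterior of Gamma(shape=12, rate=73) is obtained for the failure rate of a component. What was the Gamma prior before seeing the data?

For an exponential likelihood with a Gamma(α, β) prior on the rate, n observations with total T give posterior Gamma(α+n, β+T).
So α = 12 − 10 = 2 and β = 73 − 41 = 32.

Gamma(shape=2, rate=32)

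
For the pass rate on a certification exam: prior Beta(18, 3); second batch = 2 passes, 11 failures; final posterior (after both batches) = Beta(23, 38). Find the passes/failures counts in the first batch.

3 passes and 24 failures

Sequential conjugate updates are equivalent to a single update on the pooled data, so total successes = posterior α − prior α and total failures = posterior β − prior β.
Total across both batches: 23−18=5 passes, 38−3=35 failures.
Subtract the second batch: 5−2=3 passes and 35−11=24 failures.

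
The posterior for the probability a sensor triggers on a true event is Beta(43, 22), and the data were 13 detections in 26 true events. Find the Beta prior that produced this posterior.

Beta(30, 9)

Beta is conjugate to the binomial likelihood: posterior = Beta(α+s, β+f).
So α = 43 − 13 = 30 and β = 22 − 13 = 9.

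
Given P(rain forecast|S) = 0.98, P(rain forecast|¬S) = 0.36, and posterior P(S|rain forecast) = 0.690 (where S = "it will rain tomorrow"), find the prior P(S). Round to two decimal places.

P(S) = 0.45

In odds form, posterior odds = prior odds × likelihood ratio, so prior odds = posterior odds ÷ LR.
Posterior odds = 0.690/(1−0.690) = 2.2258. LR = 0.98/0.36 = 2.7222.
Prior odds = 2.2258/2.7222 = 0.8176, so P(S) = 0.8176/(1+0.8176) ≈ 0.45.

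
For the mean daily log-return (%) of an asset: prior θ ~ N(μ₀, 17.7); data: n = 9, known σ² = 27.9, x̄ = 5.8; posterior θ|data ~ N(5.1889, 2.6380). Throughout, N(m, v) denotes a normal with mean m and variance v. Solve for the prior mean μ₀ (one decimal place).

The posterior mean is a precision-weighted average: μ_n = (τ₀μ₀ + τ_data·x̄)/(τ₀+τ_data), with τ₀=1/σ₀² and τ_data=n/σ².
Here τ₀ = 1/17.7 = 0.056497 and τ_data = 9/27.9 = 0.322581, so τ_n = 0.379078.
Rearranging for μ₀: μ₀ = (μ_n·τ_n − τ_data·x̄)/τ₀ = (5.1889·0.379078 − 0.322581·5.8) / 0.056497 = 0.096028/0.056497 ≈ 1.7.

μ₀ = 1.7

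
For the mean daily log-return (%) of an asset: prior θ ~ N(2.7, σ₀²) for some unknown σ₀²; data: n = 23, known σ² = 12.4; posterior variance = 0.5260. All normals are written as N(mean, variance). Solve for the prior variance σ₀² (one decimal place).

σ₀² = 21.6

For the Normal–Normal model with known σ², precisions add: τ_n = τ₀ + n/σ².
So 1/σ₀² = 1/0.5260 − 23/12.4 = 1.901141 − 1.854839 = 0.046302.
Hence σ₀² = 1/0.046302 ≈ 21.6.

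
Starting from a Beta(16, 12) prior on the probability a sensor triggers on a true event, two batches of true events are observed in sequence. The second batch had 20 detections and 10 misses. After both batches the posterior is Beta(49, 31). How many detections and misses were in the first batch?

13 detections and 9 misses

Sequential conjugate updates are equivalent to a single update on the pooled data, so total successes = posterior α − prior α and total failures = posterior β − prior β.
Total across both batches: 49−16=33 detections, 31−12=19 misses.
Subtract the second batch: 33−20=13 detections and 19−10=9 misses.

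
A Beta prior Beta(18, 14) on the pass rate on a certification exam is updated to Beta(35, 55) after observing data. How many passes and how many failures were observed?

Under Beta–binomial conjugacy the posterior parameters are (α+s, β+f).
Match parameters: s=35−18=17, f=55−14=41.

17 passes and 41 failures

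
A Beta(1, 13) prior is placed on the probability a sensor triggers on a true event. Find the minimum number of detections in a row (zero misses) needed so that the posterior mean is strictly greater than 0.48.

After k detections and 0 misses the posterior is Beta(1+k, 13), with mean (1+k)/(1+13+k).
Set (1+k)/(14+k) > 0.48 and solve: k > (0.48·14 − 1)/(1 − 0.48) = 11.000.
The smallest integer exceeding 11.000 is 12.

k = 12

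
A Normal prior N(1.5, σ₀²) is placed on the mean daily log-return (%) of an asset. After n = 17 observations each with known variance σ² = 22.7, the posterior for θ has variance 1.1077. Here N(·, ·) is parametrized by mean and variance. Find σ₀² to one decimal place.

Posterior precision equals prior precision plus data precision: 1/σ_n² = 1/σ₀² + n/σ².
So 1/σ₀² = 1/1.1077 − 17/22.7 = 0.902772 − 0.748899 = 0.153873.
Hence σ₀² = 1/0.153873 ≈ 6.5.

σ₀² = 6.5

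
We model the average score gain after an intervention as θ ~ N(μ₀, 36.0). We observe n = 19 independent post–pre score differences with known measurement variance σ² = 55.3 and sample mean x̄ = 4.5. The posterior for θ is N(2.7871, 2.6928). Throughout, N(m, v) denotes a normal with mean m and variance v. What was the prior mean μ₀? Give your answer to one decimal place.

The posterior mean is a precision-weighted average: μ_n = (τ₀μ₀ + τ_data·x̄)/(τ₀+τ_data), with τ₀=1/σ₀² and τ_data=n/σ².
Here τ₀ = 1/36.0 = 0.027778 and τ_data = 19/55.3 = 0.343580, so τ_n = 0.371358.
Rearranging for μ₀: μ₀ = (μ_n·τ_n − τ_data·x̄)/τ₀ = (2.7871·0.371358 − 0.343580·4.5) / 0.027778 = -0.511098/0.027778 ≈ -18.4.

μ₀ = -18.4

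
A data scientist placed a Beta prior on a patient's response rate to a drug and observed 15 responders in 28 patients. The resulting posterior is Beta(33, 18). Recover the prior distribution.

A Beta(α, β) prior with s successes and f failures in binomial data gives a Beta(α+s, β+f) posterior.
Subtract the data counts: 33−15=18, 18−13=5.

Beta(18, 5)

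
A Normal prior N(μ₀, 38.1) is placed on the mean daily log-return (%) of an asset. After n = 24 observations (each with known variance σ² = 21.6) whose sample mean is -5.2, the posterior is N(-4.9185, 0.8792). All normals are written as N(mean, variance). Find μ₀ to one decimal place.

The posterior mean is a precision-weighted average: μ_n = (τ₀μ₀ + τ_data·x̄)/(τ₀+τ_data), with τ₀=1/σ₀² and τ_data=n/σ².
Here τ₀ = 1/38.1 = 0.026247 and τ_data = 24/21.6 = 1.111111, so τ_n = 1.137358.
Rearranging for μ₀: μ₀ = (μ_n·τ_n − τ_data·x̄)/τ₀ = (-4.9185·1.137358 − 1.111111·-5.2) / 0.026247 = 0.183682/0.026247 ≈ 7.0.

μ₀ = 7.0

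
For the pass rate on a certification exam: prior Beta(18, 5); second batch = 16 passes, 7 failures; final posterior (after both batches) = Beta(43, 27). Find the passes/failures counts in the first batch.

Sequential conjugate updates are equivalent to a single update on the pooled data, so total successes = posterior α − prior α and total failures = posterior β − prior β.
Total across both batches: 43−18=25 passes, 27−5=22 failures.
Subtract the second batch: 25−16=9 passes and 22−7=15 failures.

9 passes and 15 failures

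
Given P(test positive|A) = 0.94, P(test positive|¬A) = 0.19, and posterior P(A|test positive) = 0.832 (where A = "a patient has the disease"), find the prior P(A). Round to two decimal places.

P(A) = 0.50

In odds form, posterior odds = prior odds × likelihood ratio, so prior odds = posterior odds ÷ LR.
Posterior odds = 0.832/(1−0.832) = 4.9524. LR = 0.94/0.19 = 4.9474.
Prior odds = 4.9524/4.9474 = 1.0010, so P(A) = 1.0010/(1+1.0010) ≈ 0.50.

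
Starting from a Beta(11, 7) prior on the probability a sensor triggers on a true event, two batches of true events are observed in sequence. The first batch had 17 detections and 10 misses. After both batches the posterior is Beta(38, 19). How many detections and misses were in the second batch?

10 detections and 2 misses

Sequential conjugate updates are equivalent to a single update on the pooled data, so total successes = posterior α − prior α and total failures = posterior β − prior β.
Total across both batches: 38−11=27 detections, 19−7=12 misses.
Subtract the first batch: 27−17=10 detections and 12−10=2 misses.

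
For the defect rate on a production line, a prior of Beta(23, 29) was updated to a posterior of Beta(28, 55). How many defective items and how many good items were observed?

5 defective items and 26 good items

Under Beta–binomial conjugacy the posterior parameters are (a+s, b+f).
So s = 28 − 23 = 5 and f = 55 − 29 = 26.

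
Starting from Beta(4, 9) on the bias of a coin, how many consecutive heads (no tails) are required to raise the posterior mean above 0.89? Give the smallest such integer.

k = 69

After k heads and 0 tails the posterior is Beta(4+k, 9), with mean (4+k)/(4+9+k).
Set (4+k)/(13+k) > 0.89 and solve: k > (0.89·13 − 4)/(1 − 0.89) = 68.818.
The smallest integer exceeding 68.818 is 69, and checking k=69: (73)/(82) = 0.8902 > 0.89.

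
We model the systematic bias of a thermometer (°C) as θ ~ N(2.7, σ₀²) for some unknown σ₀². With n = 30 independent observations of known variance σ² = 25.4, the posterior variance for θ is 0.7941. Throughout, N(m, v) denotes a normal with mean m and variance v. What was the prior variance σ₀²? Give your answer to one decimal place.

Posterior precision equals prior precision plus data precision: 1/σ_n² = 1/σ₀² + n/σ².
So 1/σ₀² = 1/0.7941 − 30/25.4 = 1.259287 − 1.181102 = 0.078185.
Hence σ₀² = 1/0.078185 ≈ 12.8.

σ₀² = 12.8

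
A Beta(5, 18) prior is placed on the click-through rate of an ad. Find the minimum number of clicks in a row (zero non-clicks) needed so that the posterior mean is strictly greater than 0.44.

k = 10

After k clicks and 0 non-clicks the posterior is Beta(5+k, 18), with mean (5+k)/(5+18+k).
Set (5+k)/(23+k) > 0.44 and solve: k > (0.44·23 − 5)/(1 − 0.44) = 9.143.
The smallest integer exceeding 9.143 is 10.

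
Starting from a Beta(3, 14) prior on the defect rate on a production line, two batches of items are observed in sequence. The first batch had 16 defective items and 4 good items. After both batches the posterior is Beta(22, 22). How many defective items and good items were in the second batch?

Because Beta–binomial updating is additive in the counts, the combined data contributed (α_post−α_prior, β_post−β_prior) successes and failures.
Total across both batches: 22−3=19 defective items, 22−14=8 good items.
Subtract the first batch: 19−16=3 defective items and 8−4=4 good items.

3 defective items and 4 good items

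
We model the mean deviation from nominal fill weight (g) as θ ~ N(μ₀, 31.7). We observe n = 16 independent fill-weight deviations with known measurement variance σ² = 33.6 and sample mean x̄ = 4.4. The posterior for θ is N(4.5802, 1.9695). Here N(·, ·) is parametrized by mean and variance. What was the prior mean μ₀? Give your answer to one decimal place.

With known observation variance, the Normal–Normal posterior has precision τ_n = τ₀ + n/σ² and mean μ_n = (τ₀μ₀ + (n/σ²)x̄)/τ_n.
Here τ₀ = 1/31.7 = 0.031546 and τ_data = 16/33.6 = 0.476190, so τ_n = 0.507736.
Rearranging for μ₀: μ₀ = (μ_n·τ_n − τ_data·x̄)/τ₀ = (4.5802·0.507736 − 0.476190·4.4) / 0.031546 = 0.230296/0.031546 ≈ 7.3.

μ₀ = 7.3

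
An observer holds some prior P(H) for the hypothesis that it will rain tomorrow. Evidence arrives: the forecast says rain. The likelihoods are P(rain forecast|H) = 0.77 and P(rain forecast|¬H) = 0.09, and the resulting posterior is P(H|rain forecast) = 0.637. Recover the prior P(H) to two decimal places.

P(H) = 0.17

In odds form, posterior odds = prior odds × likelihood ratio, so prior odds = posterior odds ÷ LR.
Posterior odds = 0.637/(1−0.637) = 1.7548. LR = 0.77/0.09 = 8.5556.
Prior odds = 1.7548/8.5556 = 0.2051, so P(H) = 0.2051/(1+0.2051) ≈ 0.17.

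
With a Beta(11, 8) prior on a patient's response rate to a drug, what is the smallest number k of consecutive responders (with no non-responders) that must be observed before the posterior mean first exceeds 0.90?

After k responders and 0 non-responders the posterior is Beta(11+k, 8), with mean (11+k)/(11+8+k).
Set (11+k)/(19+k) > 0.90 and solve: k > (0.90·19 − 11)/(1 − 0.90) = 61.000.
The smallest integer exceeding 61.000 is 62.

k = 62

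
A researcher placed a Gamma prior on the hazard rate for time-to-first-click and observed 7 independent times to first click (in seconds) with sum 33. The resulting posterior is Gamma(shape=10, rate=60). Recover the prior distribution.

For an exponential likelihood with a Gamma(α, β) prior on the rate, n observations with total T give posterior Gamma(α+n, β+T).
So α = 10 − 7 = 3 and β = 60 − 33 = 27.

Gamma(shape=3, rate=27)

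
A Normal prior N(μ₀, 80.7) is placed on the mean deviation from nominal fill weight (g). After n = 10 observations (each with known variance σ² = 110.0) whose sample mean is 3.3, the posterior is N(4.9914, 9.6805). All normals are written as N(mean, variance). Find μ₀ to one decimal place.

μ₀ = 17.4

With known observation variance, the Normal–Normal posterior has precision τ_n = τ₀ + n/σ² and mean μ_n = (τ₀μ₀ + (n/σ²)x̄)/τ_n.
Here τ₀ = 1/80.7 = 0.012392 and τ_data = 10/110.0 = 0.090909, so τ_n = 0.103301.
Rearranging for μ₀: μ₀ = (μ_n·τ_n − τ_data·x̄)/τ₀ = (4.9914·0.103301 − 0.090909·3.3) / 0.012392 = 0.215617/0.012392 ≈ 17.4.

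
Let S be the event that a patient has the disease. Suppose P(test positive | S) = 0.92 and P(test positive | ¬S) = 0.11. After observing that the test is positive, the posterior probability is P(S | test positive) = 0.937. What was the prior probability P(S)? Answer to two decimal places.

P(S) = 0.64

Bayes' rule in odds form gives O(S|E) = O(S)·[P(E|S)/P(E|¬S)], hence O(S) = O(S|E)/LR.
Posterior odds = 0.937/(1−0.937) = 14.8730. LR = 0.92/0.11 = 8.3636.
Prior odds = 14.8730/8.3636 = 1.7783, so P(S) = 1.7783/(1+1.7783) ≈ 0.64.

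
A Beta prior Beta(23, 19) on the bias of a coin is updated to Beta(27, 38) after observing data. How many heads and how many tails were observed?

4 heads and 19 tails

Beta is conjugate to the binomial likelihood: posterior = Beta(a+s, b+f).
So s = 27 − 23 = 4 and f = 38 − 19 = 19.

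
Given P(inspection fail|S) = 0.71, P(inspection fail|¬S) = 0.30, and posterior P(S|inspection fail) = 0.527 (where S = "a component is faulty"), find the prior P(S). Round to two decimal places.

P(S) = 0.32

Bayes' rule in odds form gives O(S|E) = O(S)·[P(E|S)/P(E|¬S)], hence O(S) = O(S|E)/LR.
Posterior odds = 0.527/(1−0.527) = 1.1142. LR = 0.71/0.30 = 2.3667.
Prior odds = 1.1142/2.3667 = 0.4708, so P(S) = 0.4708/(1+0.4708) ≈ 0.32.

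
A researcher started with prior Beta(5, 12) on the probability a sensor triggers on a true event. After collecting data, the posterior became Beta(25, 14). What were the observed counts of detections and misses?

20 detections and 2 misses

A Beta(a, b) prior with s successes and f failures in binomial data gives a Beta(a+s, b+f) posterior.
So s = 25 − 5 = 20 and f = 14 − 12 = 2.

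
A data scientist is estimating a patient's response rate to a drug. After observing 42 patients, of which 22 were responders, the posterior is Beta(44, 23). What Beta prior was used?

Under Beta–binomial conjugacy the posterior parameters are (a+s, b+f).
Subtract the data counts: 44−22=22, 23−20=3.

Beta(22, 3)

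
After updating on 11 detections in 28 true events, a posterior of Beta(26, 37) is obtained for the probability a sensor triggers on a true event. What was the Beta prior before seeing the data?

Beta(15, 20)

A Beta(α, β) prior with s successes and f failures in binomial data gives a Beta(α+s, β+f) posterior.
Subtract the data counts: 26−11=15, 37−17=20.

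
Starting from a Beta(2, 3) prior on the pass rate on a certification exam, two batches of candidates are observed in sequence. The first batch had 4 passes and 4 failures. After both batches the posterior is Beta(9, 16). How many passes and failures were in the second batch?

Sequential conjugate updates are equivalent to a single update on the pooled data, so total successes = posterior α − prior α and total failures = posterior β − prior β.
Total across both batches: 9−2=7 passes, 16−3=13 failures.
Subtract the first batch: 7−4=3 passes and 13−4=9 failures.

3 passes and 9 failures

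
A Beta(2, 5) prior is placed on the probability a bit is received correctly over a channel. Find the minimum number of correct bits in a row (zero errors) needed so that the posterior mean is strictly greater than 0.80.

k = 19

After k correct bits and 0 errors the posterior is Beta(2+k, 5), with mean (2+k)/(2+5+k).
Set (2+k)/(7+k) > 0.80 and solve: k > (0.80·7 − 2)/(1 − 0.80) = 18.000.
The smallest integer exceeding 18.000 is 19, and checking k=19: (21)/(26) = 0.8077 > 0.80.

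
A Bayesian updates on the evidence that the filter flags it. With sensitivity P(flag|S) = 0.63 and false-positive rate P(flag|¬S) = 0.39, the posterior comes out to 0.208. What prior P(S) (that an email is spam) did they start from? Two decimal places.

Bayes' rule in odds form gives O(S|E) = O(S)·[P(E|S)/P(E|¬S)], hence O(S) = O(S|E)/LR.
Posterior odds = 0.208/(1−0.208) = 0.2626. LR = 0.63/0.39 = 1.6154.
Prior odds = 0.2626/1.6154 = 0.1626, so P(S) = 0.1626/(1+0.1626) ≈ 0.14.

P(S) = 0.14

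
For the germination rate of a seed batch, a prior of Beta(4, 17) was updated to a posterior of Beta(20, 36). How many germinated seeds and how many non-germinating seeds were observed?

A Beta(α, β) prior with s successes and f failures in binomial data gives a Beta(α+s, β+f) posterior.
So s = 20 − 4 = 16 and f = 36 − 17 = 19.

16 germinated seeds and 19 non-germinating seeds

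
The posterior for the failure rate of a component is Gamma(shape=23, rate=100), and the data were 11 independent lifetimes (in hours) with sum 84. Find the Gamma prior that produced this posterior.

Gamma–exponential conjugacy: posterior shape = α + n, posterior rate = β + Σtᵢ.
So α = 23 − 11 = 12 and β = 100 − 84 = 16.

Gamma(shape=12, rate=16)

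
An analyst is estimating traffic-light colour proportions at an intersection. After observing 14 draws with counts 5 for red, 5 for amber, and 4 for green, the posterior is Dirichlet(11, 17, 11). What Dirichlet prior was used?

Dirichlet(6, 12, 7)

For a Dirichlet(α) prior with multinomial counts c, the posterior is Dirichlet(α + c) componentwise.
Subtract each count from the matching posterior parameter: 11−5=6, 17−5=12, 11−4=7.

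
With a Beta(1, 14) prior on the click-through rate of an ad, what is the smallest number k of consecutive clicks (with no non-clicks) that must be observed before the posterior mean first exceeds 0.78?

After k clicks and 0 non-clicks the posterior is Beta(1+k, 14), with mean (1+k)/(1+14+k).
Set (1+k)/(15+k) > 0.78 and solve: k > (0.78·15 − 1)/(1 − 0.78) = 48.636.
The smallest integer exceeding 48.636 is 49.

k = 49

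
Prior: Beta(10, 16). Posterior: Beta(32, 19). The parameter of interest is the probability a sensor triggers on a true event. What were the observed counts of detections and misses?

Under Beta–binomial conjugacy the posterior parameters are (a+s, b+f).
Match parameters: s=32−10=22, f=19−16=3.

22 detections and 3 misses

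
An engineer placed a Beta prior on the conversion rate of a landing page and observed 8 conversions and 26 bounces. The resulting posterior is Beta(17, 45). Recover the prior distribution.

Beta(9, 19)

A Beta(α, β) prior with s successes and f failures in binomial data gives a Beta(α+s, β+f) posterior.
So α = 17 − 8 = 9 and β = 45 − 26 = 19.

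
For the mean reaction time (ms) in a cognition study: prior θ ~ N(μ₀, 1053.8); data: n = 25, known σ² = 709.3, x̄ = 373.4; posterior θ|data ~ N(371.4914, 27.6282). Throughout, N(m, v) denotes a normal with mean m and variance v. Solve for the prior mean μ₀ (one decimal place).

The posterior mean is a precision-weighted average: μ_n = (τ₀μ₀ + τ_data·x̄)/(τ₀+τ_data), with τ₀=1/σ₀² and τ_data=n/σ².
Here τ₀ = 1/1053.8 = 0.000949 and τ_data = 25/709.3 = 0.035246, so τ_n = 0.036195.
Rearranging for μ₀: μ₀ = (μ_n·τ_n − τ_data·x̄)/τ₀ = (371.4914·0.036195 − 0.035246·373.4) / 0.000949 = 0.285275/0.000949 ≈ 300.6.

μ₀ = 300.6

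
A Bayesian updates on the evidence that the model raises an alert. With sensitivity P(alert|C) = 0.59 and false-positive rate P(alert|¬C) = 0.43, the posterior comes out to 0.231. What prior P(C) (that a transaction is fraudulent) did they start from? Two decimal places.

P(C) = 0.18

In odds form, posterior odds = prior odds × likelihood ratio, so prior odds = posterior odds ÷ LR.
Posterior odds = 0.231/(1−0.231) = 0.3004. LR = 0.59/0.43 = 1.3721.
Prior odds = 0.3004/1.3721 = 0.2189, so P(C) = 0.2189/(1+0.2189) ≈ 0.18.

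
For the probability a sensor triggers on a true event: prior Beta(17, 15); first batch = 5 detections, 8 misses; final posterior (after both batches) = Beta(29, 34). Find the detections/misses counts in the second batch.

7 detections and 11 misses

Because Beta–binomial updating is additive in the counts, the combined data contributed (α_post−α_prior, β_post−β_prior) successes and failures.
Total across both batches: 29−17=12 detections, 34−15=19 misses.
Subtract the first batch: 12−5=7 detections and 19−8=11 misses.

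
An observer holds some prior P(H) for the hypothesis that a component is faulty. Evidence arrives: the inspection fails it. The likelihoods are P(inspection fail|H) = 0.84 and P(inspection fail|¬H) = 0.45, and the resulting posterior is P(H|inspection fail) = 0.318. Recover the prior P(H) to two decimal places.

Bayes' rule in odds form gives O(H|E) = O(H)·[P(E|H)/P(E|¬H)], hence O(H) = O(H|E)/LR.
Posterior odds = 0.318/(1−0.318) = 0.4663. LR = 0.84/0.45 = 1.8667.
Prior odds = 0.4663/1.8667 = 0.2498, so P(H) = 0.2498/(1+0.2498) ≈ 0.20.

P(H) = 0.20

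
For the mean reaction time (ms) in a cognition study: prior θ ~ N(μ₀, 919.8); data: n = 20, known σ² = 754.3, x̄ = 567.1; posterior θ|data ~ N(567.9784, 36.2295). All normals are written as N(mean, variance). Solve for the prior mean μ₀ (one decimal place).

μ₀ = 589.4

With known observation variance, the Normal–Normal posterior has precision τ_n = τ₀ + n/σ² and mean μ_n = (τ₀μ₀ + (n/σ²)x̄)/τ_n.
Here τ₀ = 1/919.8 = 0.001087 and τ_data = 20/754.3 = 0.026515, so τ_n = 0.027602.
Rearranging for μ₀: μ₀ = (μ_n·τ_n − τ_data·x̄)/τ₀ = (567.9784·0.027602 − 0.026515·567.1) / 0.001087 = 0.640683/0.001087 ≈ 589.4.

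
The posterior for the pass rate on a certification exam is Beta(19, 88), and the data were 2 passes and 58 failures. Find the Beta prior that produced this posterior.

Under Beta–binomial conjugacy the posterior parameters are (α+s, β+f).
Subtract the data counts: 19−2=17, 88−58=30.

Beta(17, 30)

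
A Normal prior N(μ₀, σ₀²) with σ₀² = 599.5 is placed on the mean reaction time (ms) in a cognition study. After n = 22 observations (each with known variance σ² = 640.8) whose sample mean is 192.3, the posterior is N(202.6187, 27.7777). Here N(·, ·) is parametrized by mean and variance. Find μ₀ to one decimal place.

The posterior mean is a precision-weighted average: μ_n = (τ₀μ₀ + τ_data·x̄)/(τ₀+τ_data), with τ₀=1/σ₀² and τ_data=n/σ².
Here τ₀ = 1/599.5 = 0.001668 and τ_data = 22/640.8 = 0.034332, so τ_n = 0.036000.
Rearranging for μ₀: μ₀ = (μ_n·τ_n − τ_data·x̄)/τ₀ = (202.6187·0.036000 − 0.034332·192.3) / 0.001668 = 0.692230/0.001668 ≈ 415.0.

μ₀ = 415.0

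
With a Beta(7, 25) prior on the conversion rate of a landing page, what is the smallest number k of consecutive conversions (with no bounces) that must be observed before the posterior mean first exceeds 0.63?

k = 36

After k conversions and 0 bounces the posterior is Beta(7+k, 25), with mean (7+k)/(7+25+k).
Set (7+k)/(32+k) > 0.63 and solve: k > (0.63·32 − 7)/(1 − 0.63) = 35.568.
The smallest integer exceeding 35.568 is 36, and checking k=36: (43)/(68) = 0.6324 > 0.63.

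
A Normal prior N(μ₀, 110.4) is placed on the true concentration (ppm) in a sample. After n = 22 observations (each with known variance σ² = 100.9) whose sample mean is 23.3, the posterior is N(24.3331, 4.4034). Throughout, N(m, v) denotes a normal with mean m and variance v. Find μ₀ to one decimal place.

μ₀ = 49.2

With known observation variance, the Normal–Normal posterior has precision τ_n = τ₀ + n/σ² and mean μ_n = (τ₀μ₀ + (n/σ²)x̄)/τ_n.
Here τ₀ = 1/110.4 = 0.009058 and τ_data = 22/100.9 = 0.218038, so τ_n = 0.227096.
Rearranging for μ₀: μ₀ = (μ_n·τ_n − τ_data·x̄)/τ₀ = (24.3331·0.227096 − 0.218038·23.3) / 0.009058 = 0.445664/0.009058 ≈ 49.2.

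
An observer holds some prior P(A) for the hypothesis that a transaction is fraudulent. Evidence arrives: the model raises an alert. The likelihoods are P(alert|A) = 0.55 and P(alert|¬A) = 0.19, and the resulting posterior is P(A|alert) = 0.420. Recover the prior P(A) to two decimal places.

P(A) = 0.20

Bayes' rule in odds form gives O(A|E) = O(A)·[P(E|A)/P(E|¬A)], hence O(A) = O(A|E)/LR.
Posterior odds = 0.420/(1−0.420) = 0.7241. LR = 0.55/0.19 = 2.8947.
Prior odds = 0.7241/2.8947 = 0.2501, so P(A) = 0.2501/(1+0.2501) ≈ 0.20.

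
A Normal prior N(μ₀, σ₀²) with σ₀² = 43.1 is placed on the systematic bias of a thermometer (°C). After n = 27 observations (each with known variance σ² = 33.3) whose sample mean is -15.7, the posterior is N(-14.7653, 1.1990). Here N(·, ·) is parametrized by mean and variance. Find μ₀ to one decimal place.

μ₀ = 17.9

The posterior mean is a precision-weighted average: μ_n = (τ₀μ₀ + τ_data·x̄)/(τ₀+τ_data), with τ₀=1/σ₀² and τ_data=n/σ².
Here τ₀ = 1/43.1 = 0.023202 and τ_data = 27/33.3 = 0.810811, so τ_n = 0.834013.
Rearranging for μ₀: μ₀ = (μ_n·τ_n − τ_data·x̄)/τ₀ = (-14.7653·0.834013 − 0.810811·-15.7) / 0.023202 = 0.415281/0.023202 ≈ 17.9.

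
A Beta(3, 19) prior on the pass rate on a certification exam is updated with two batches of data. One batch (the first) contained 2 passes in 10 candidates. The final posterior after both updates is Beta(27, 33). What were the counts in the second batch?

Because Beta–binomial updating is additive in the counts, the combined data contributed (α_post−α_prior, β_post−β_prior) successes and failures.
Total across both batches: 27−3=24 passes, 33−19=14 failures.
Subtract the first batch: 24−2=22 passes and 14−8=6 failures.

22 passes and 6 failures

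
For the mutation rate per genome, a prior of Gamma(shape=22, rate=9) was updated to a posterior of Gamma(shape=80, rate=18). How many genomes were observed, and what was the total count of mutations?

A Gamma(α, β) prior (rate parametrization) on a Poisson rate with n observations summing to S gives posterior Gamma(α+S, β+n).
Matching: Σxᵢ = 80 − 22 = 58 and n = 18 − 9 = 9.

n = 9 genomes with total 58 mutations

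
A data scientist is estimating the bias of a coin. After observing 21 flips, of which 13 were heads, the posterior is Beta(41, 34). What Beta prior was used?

Under Beta–binomial conjugacy the posterior parameters are (α+s, β+f).
So α = 41 − 13 = 28 and β = 34 − 8 = 26.

Beta(28, 26)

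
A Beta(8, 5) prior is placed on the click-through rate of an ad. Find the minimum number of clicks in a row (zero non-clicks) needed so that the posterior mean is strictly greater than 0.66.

After k clicks and 0 non-clicks the posterior is Beta(8+k, 5), with mean (8+k)/(8+5+k).
Set (8+k)/(13+k) > 0.66 and solve: k > (0.66·13 − 8)/(1 − 0.66) = 1.706.
The smallest integer exceeding 1.706 is 2, and checking k=2: (10)/(15) = 0.6667 > 0.66.

k = 2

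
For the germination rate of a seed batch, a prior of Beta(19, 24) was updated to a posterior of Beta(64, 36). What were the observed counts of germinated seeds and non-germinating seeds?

Under Beta–binomial conjugacy the posterior parameters are (α+s, β+f).
So s = 64 − 19 = 45 and f = 36 − 24 = 12.

45 germinated seeds and 12 non-germinating seeds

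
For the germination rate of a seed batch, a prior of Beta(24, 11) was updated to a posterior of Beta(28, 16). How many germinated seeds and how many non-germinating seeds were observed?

4 germinated seeds and 5 non-germinating seeds

A Beta(α, β) prior with s successes and f failures in binomial data gives a Beta(α+s, β+f) posterior.
So s = 28 − 24 = 4 and f = 16 − 11 = 5.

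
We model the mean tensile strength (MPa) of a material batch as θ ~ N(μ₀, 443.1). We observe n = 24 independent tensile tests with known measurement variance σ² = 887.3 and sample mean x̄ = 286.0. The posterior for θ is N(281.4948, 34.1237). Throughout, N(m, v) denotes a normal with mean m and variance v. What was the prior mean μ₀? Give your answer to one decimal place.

With known observation variance, the Normal–Normal posterior has precision τ_n = τ₀ + n/σ² and mean μ_n = (τ₀μ₀ + (n/σ²)x̄)/τ_n.
Here τ₀ = 1/443.1 = 0.002257 and τ_data = 24/887.3 = 0.027048, so τ_n = 0.029305.
Rearranging for μ₀: μ₀ = (μ_n·τ_n − τ_data·x̄)/τ₀ = (281.4948·0.029305 − 0.027048·286.0) / 0.002257 = 0.513477/0.002257 ≈ 227.5.

μ₀ = 227.5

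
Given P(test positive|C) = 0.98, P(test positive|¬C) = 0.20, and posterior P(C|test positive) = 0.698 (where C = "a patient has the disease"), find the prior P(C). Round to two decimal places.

P(C) = 0.32

Bayes' rule in odds form gives O(C|E) = O(C)·[P(E|C)/P(E|¬C)], hence O(C) = O(C|E)/LR.
Posterior odds = 0.698/(1−0.698) = 2.3113. LR = 0.98/0.20 = 4.9000.
Prior odds = 2.3113/4.9000 = 0.4717, so P(C) = 0.4717/(1+0.4717) ≈ 0.32.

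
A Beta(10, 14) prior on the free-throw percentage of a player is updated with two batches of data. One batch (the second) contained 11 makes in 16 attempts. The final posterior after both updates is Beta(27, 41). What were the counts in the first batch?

Sequential conjugate updates are equivalent to a single update on the pooled data, so total successes = posterior α − prior α and total failures = posterior β − prior β.
Total across both batches: 27−10=17 makes, 41−14=27 misses.
Subtract the second batch: 17−11=6 makes and 27−5=22 misses.

6 makes and 22 misses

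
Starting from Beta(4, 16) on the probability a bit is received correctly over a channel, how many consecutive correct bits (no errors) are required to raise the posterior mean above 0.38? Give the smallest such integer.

k = 6

After k correct bits and 0 errors the posterior is Beta(4+k, 16), with mean (4+k)/(4+16+k).
Set (4+k)/(20+k) > 0.38 and solve: k > (0.38·20 − 4)/(1 − 0.38) = 5.806.
The smallest integer exceeding 5.806 is 6.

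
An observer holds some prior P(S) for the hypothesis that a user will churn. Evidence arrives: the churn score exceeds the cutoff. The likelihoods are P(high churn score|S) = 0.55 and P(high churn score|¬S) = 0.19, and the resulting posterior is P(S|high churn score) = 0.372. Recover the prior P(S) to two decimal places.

In odds form, posterior odds = prior odds × likelihood ratio, so prior odds = posterior odds ÷ LR.
Posterior odds = 0.372/(1−0.372) = 0.5924. LR = 0.55/0.19 = 2.8947.
Prior odds = 0.5924/2.8947 = 0.2046, so P(S) = 0.2046/(1+0.2046) ≈ 0.17.

P(S) = 0.17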